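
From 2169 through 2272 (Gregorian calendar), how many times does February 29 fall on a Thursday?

4

Leap years in 2169–2272: 25 of them.
Feb 29 weekday advances by 5 (mod 7) from one leap year to the next four years later (or differs when a century non-leap intervenes).
Leap-day weekdays: 2172:Sat 2176:Thu✓ 2180:Tue 2184:Sun 2188:Fri 2192:Wed 2196:Mon 2204:Wed 2208:Mon 2212:Sat 2216:Thu✓ 2220:Tue 2224:Sun 2228:Fri 2232:Wed 2236:Mon 2240:Sat 2244:Thu✓ 2248:Tue 2252:Sun 2256:Fri 2260:Wed 2264:Mon 2268:Sat 2272:Thu✓
Thursday: 2176, 2216, 2244, 2272 → 4.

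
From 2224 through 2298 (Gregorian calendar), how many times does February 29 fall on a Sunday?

3

Leap years in 2224–2298: 19 of them.
Feb 29 weekday advances by 5 (mod 7) from one leap year to the next four years later (or differs when a century non-leap intervenes).
Leap-day weekdays: 2224:Sun✓ 2228:Fri 2232:Wed 2236:Mon 2240:Sat 2244:Thu 2248:Tue 2252:Sun✓ 2256:Fri 2260:Wed 2264:Mon 2268:Sat 2272:Thu 2276:Tue 2280:Sun✓ 2284:Fri 2288:Wed 2292:Mon 2296:Sat
Sunday: 2224, 2252, 2280 → 3.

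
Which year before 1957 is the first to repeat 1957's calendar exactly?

Two years share a calendar iff Jan 1 falls on the same weekday and both are leap or both are common. 1957: Jan 1 is Tuesday, common year.
1956: Jan 1 Sunday, leap
1955: Jan 1 Saturday, common
1954: Jan 1 Friday, common
1953: Jan 1 Thursday, common
1952: Jan 1 Tuesday, leap
1951: Jan 1 Monday, common
1950: Jan 1 Sunday, common
1949: Jan 1 Saturday, common
1948: Jan 1 Thursday, leap
1947: Jan 1 Wednesday, common
1946: Jan 1 Tuesday, common
1946 matches on both conditions.

1946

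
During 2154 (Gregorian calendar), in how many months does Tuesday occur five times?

5

A month of length L has five Tuesdays iff its first Tuesday is on day ≤ L−28 (so day 1–3 in a 31-day month, 1–2 in a 30-day month, day 1 in a leap February).
Checking each month of 2154: Jan starts Tue (31d) ✓; Feb starts Fri (28d); Mar starts Fri (31d); Apr starts Mon (30d) ✓; May starts Wed (31d); Jun starts Sat (30d); Jul starts Mon (31d) ✓; Aug starts Thu (31d); Sep starts Sun (30d); Oct starts Tue (31d) ✓; Nov starts Fri (30d); Dec starts Sun (31d) ✓.
Five-Tuesday months: January, April, July, October, December → 5.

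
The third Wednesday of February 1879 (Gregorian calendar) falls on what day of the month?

February 1, 1879 is a Saturday, so the first Wednesday is the 5th.
The third Wednesday is 5 + 14 = 19.

19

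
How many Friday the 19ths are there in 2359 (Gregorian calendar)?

Check the 19th of each month of 2359: Jan 19: Mon, Feb 19: Thu, Mar 19: Thu, Apr 19: Sun, May 19: Tue, Jun 19: Fri, Jul 19: Sun, Aug 19: Wed, Sep 19: Sat, Oct 19: Mon, Nov 19: Thu, Dec 19: Sat.
Friday occurs in June — 1 month.

1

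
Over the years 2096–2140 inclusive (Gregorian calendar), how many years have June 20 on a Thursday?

Track June 20's weekday year by year (advancing +1, or +2 across a Feb 29):
  2096: Wed  2097: Thu (+1) ✓  2098: Fri (+1)  2099: Sat (+1)  2100: Sun (+1)
  2101: Mon (+1)  2102: Tue (+1)  2103: Wed (+1)  2104: Fri (+2)  2105: Sat (+1)
  2106: Sun (+1)  2107: Mon (+1)  2108: Wed (+2)  2109: Thu (+1) ✓  … (17 more years) …
  2127: Fri (+1)  2128: Sun (+2)  2129: Mon (+1)  2130: Tue (+1)  2131: Wed (+1)
  2132: Fri (+2)  2133: Sat (+1)  2134: Sun (+1)  2135: Mon (+1)  2136: Wed (+2)
  2137: Thu (+1) ✓  2138: Fri (+1)  2139: Sat (+1)  2140: Mon (+2)
Thursday years: 2097, 2109, 2115, 2120, 2126, 2137 — 6 in total.

6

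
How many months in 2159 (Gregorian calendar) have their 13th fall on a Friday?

2

Check the 13th of each month of 2159: Jan 13: Sat, Feb 13: Tue, Mar 13: Tue, Apr 13: Fri, May 13: Sun, Jun 13: Wed, Jul 13: Fri, Aug 13: Mon, Sep 13: Thu, Oct 13: Sat, Nov 13: Tue, Dec 13: Thu.
Friday occurs in April, July — 2 months.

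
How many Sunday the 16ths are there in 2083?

1

Check the 16th of each month of 2083: Jan 16: Sat, Feb 16: Tue, Mar 16: Tue, Apr 16: Fri, May 16: Sun, Jun 16: Wed, Jul 16: Fri, Aug 16: Mon, Sep 16: Thu, Oct 16: Sat, Nov 16: Tue, Dec 16: Thu.
Sunday occurs in May — 1 month.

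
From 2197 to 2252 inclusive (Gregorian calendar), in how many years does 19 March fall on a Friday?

Track 19 March's weekday year by year (advancing +1, or +2 across a Feb 29):
  2197: Sun  2198: Mon (+1)  2199: Tue (+1)  2200: Wed (+1)  2201: Thu (+1)
  2202: Fri (+1) ✓  2203: Sat (+1)  2204: Mon (+2)  2205: Tue (+1)  2206: Wed (+1)
  2207: Thu (+1)  2208: Sat (+2)  2209: Sun (+1)  2210: Mon (+1)  … (28 more years) …
  2239: Tue (+1)  2240: Thu (+2)  2241: Fri (+1) ✓  2242: Sat (+1)  2243: Sun (+1)
  2244: Tue (+2)  2245: Wed (+1)  2246: Thu (+1)  2247: Fri (+1) ✓  2248: Sun (+2)
  2249: Mon (+1)  2250: Tue (+1)  2251: Wed (+1)  2252: Fri (+2) ✓
Friday years: 2202, 2213, 2219, 2224, 2230, 2241, 2247, 2252 — 8 in total.

8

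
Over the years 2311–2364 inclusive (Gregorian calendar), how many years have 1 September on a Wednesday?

Track 1 September's weekday year by year (advancing +1, or +2 across a Feb 29):
  2311: Fri  2312: Sun (+2)  2313: Mon (+1)  2314: Tue (+1)  2315: Wed (+1) ✓
  2316: Fri (+2)  2317: Sat (+1)  2318: Sun (+1)  2319: Mon (+1)  2320: Wed (+2) ✓
  2321: Thu (+1)  2322: Fri (+1)  2323: Sat (+1)  2324: Mon (+2)  … (26 more years) …
  2351: Sat (+1)  2352: Mon (+2)  2353: Tue (+1)  2354: Wed (+1) ✓  2355: Thu (+1)
  2356: Sat (+2)  2357: Sun (+1)  2358: Mon (+1)  2359: Tue (+1)  2360: Thu (+2)
  2361: Fri (+1)  2362: Sat (+1)  2363: Sun (+1)  2364: Tue (+2)
Wednesday years: 2315, 2320, 2326, 2337, 2343, 2348, 2354 — 7 in total.

7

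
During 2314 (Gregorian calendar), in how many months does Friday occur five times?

A month of length L has five Fridays iff its first Friday is on day ≤ L−28 (so day 1–3 in a 31-day month, 1–2 in a 30-day month, day 1 in a leap February).
Checking each month of 2314: Jan starts Thu (31d) ✓; Feb starts Sun (28d); Mar starts Sun (31d); Apr starts Wed (30d); May starts Fri (31d) ✓; Jun starts Mon (30d); Jul starts Wed (31d) ✓; Aug starts Sat (31d); Sep starts Tue (30d); Oct starts Thu (31d) ✓; Nov starts Sun (30d); Dec starts Tue (31d).
Five-Friday months: January, May, July, October → 4.

4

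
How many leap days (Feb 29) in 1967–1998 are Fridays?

Leap years in 1967–1998: 8 of them.
Feb 29 weekday advances by 5 (mod 7) from one leap year to the next four years later (or differs when a century non-leap intervenes).
Leap-day weekdays: 1968:Thu 1972:Tue 1976:Sun 1980:Fri✓ 1984:Wed 1988:Mon 1992:Sat 1996:Thu
Friday: 1980 → 1.

1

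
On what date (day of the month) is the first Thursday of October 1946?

3

October 1, 1946 is a Tuesday, so the first Thursday is the 3rd.
The first Thursday is 3 + 0 = 3.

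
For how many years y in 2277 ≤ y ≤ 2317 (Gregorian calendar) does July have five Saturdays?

July has 31 days; it has five Saturdays when Saturday falls among the first (month-length − 28) days — i.e. when July 1 is one of Saturday/Friday/Thursday.
July 1 by year: 2277:Sun 2278:Mon 2279:Tue 2280:Thu✓ 2281:Fri✓ 2282:Sat✓ 2283:Sun 2284:Tue 2285:Wed 2286:Thu✓ 2287:Fri✓ 2288:Sun 2289:Mon 2290:Tue 2291:Wed …(11 more)… 2303:Wed 2304:Fri✓ 2305:Sat✓ 2306:Sun 2307:Mon 2308:Wed 2309:Thu✓ 2310:Fri✓ 2311:Sat✓ 2312:Mon 2313:Tue 2314:Wed 2315:Thu✓ 2316:Sat✓ 2317:Sun
Years with five Saturdays: 2280, 2281, 2282, 2286, 2287, 2292, 2293, 2297, 2298, 2299, 2304, 2305, 2309, 2310, 2311, 2315, 2316 → 17.

17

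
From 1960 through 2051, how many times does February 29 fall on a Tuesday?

Leap years in 1960–2051: 23 of them.
Feb 29 weekday advances by 5 (mod 7) from one leap year to the next four years later (or differs when a century non-leap intervenes).
Leap-day weekdays: 1960:Mon 1964:Sat 1968:Thu 1972:Tue✓ 1976:Sun 1980:Fri 1984:Wed 1988:Mon 1992:Sat 1996:Thu 2000:Tue✓ 2004:Sun 2008:Fri 2012:Wed 2016:Mon 2020:Sat 2024:Thu 2028:Tue✓ 2032:Sun 2036:Fri 2040:Wed 2044:Mon 2048:Sat
Tuesday: 1972, 2000, 2028 → 3.

3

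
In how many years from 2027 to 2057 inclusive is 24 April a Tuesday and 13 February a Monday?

1

Check each year's weekday for 24 April and 13 February:
  2027: Sat/Sat  2028: Mon/Sun  2029: Tue/Tue  2030: Wed/Wed  2031: Thu/Thu  2032: Sat/Fri  2033: Sun/Sun  2034: Mon/Mon  2035: Tue/Tue  2036: Thu/Wed  2037: Fri/Fri  2038: Sat/Sat  2039: Sun/Sun  2040: Tue/Mon ✓  …(3 more)…  2044: Sun/Sat  2045: Mon/Mon  2046: Tue/Tue  2047: Wed/Wed  2048: Fri/Thu  2049: Sat/Sat  2050: Sun/Sun  2051: Mon/Mon  2052: Wed/Tue  2053: Thu/Thu  2054: Fri/Fri  2055: Sat/Sat  2056: Mon/Sun  2057: Tue/Tue
Both conditions hold in: 2040 — 1.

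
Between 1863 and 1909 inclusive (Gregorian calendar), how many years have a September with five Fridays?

September has 30 days; it has five Fridays when Friday falls among the first (month-length − 28) days — i.e. when September 1 is one of Friday/Thursday.
September 1 by year: 1863:Tue 1864:Thu✓ 1865:Fri✓ 1866:Sat 1867:Sun 1868:Tue 1869:Wed 1870:Thu✓ 1871:Fri✓ 1872:Sun 1873:Mon 1874:Tue 1875:Wed 1876:Fri✓ 1877:Sat …(17 more)… 1895:Sun 1896:Tue 1897:Wed 1898:Thu✓ 1899:Fri✓ 1900:Sat 1901:Sun 1902:Mon 1903:Tue 1904:Thu✓ 1905:Fri✓ 1906:Sat 1907:Sun 1908:Tue 1909:Wed
Years with five Fridays: 1864, 1865, 1870, 1871, 1876, 1881, 1882, 1887, 1892, 1893, 1898, 1899, 1904, 1905 → 14.

14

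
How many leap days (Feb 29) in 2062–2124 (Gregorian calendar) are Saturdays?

2

Leap years in 2062–2124: 15 of them.
Feb 29 weekday advances by 5 (mod 7) from one leap year to the next four years later (or differs when a century non-leap intervenes).
Leap-day weekdays: 2064:Fri 2068:Wed 2072:Mon 2076:Sat✓ 2080:Thu 2084:Tue 2088:Sun 2092:Fri 2096:Wed 2104:Fri 2108:Wed 2112:Mon 2116:Sat✓ 2120:Thu 2124:Tue
Saturday: 2076, 2116 → 2.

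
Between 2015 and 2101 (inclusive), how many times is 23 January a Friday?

13

Track 23 January's weekday year by year (advancing +1, or +2 across a Feb 29):
  2015: Fri ✓  2016: Sat (+1)  2017: Mon (+2)  2018: Tue (+1)  2019: Wed (+1)
  2020: Thu (+1)  2021: Sat (+2)  2022: Sun (+1)  2023: Mon (+1)  2024: Tue (+1)
  2025: Thu (+2)  2026: Fri (+1) ✓  2027: Sat (+1)  2028: Sun (+1)  … (59 more years) …
  2088: Fri (+1) ✓  2089: Sun (+2)  2090: Mon (+1)  2091: Tue (+1)  2092: Wed (+1)
  2093: Fri (+2) ✓  2094: Sat (+1)  2095: Sun (+1)  2096: Mon (+1)  2097: Wed (+2)
  2098: Thu (+1)  2099: Fri (+1) ✓  2100: Sat (+1)  2101: Sun (+1)
Friday years: 2015, 2026, 2032, 2037, 2043, 2054, 2060, 2065, 2071, 2082, 2088, 2093, 2099 — 13 in total.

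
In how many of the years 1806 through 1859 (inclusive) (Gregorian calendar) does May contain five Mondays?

24

May has 31 days; it has five Mondays when Monday falls among the first (month-length − 28) days — i.e. when May 1 is one of Monday/Sunday/Saturday.
May 1 by year: 1806:Thu 1807:Fri 1808:Sun✓ 1809:Mon✓ 1810:Tue 1811:Wed 1812:Fri 1813:Sat✓ 1814:Sun✓ 1815:Mon✓ 1816:Wed 1817:Thu 1818:Fri 1819:Sat✓ 1820:Mon✓ …(24 more)… 1845:Thu 1846:Fri 1847:Sat✓ 1848:Mon✓ 1849:Tue 1850:Wed 1851:Thu 1852:Sat✓ 1853:Sun✓ 1854:Mon✓ 1855:Tue 1856:Thu 1857:Fri 1858:Sat✓ 1859:Sun✓
Years with five Mondays: 1808, 1809, 1813, 1814, 1815, 1819, 1820, 1824, 1825, 1826, 1830, 1831, 1836, 1837, 1841, 1842, 1843, 1847, 1848, 1852, 1853, 1854, 1858, 1859 → 24.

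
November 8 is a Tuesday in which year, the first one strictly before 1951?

1949

From one year to the next, a fixed date's weekday advances by 1, or by 2 when a Feb 29 lies between the two dates.
1951: November 8 is Thursday.
1950: Wednesday (−1)
1949: Tuesday (−1)
November 8 falls on a Tuesday in 1949.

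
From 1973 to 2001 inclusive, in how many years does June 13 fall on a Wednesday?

Track June 13's weekday year by year (advancing +1, or +2 across a Feb 29):
  1973: Wed ✓  1974: Thu (+1)  1975: Fri (+1)  1976: Sun (+2)  1977: Mon (+1)
  1978: Tue (+1)  1979: Wed (+1) ✓  1980: Fri (+2)  1981: Sat (+1)  1982: Sun (+1)
  1983: Mon (+1)  1984: Wed (+2) ✓  1985: Thu (+1)  1986: Fri (+1)  1987: Sat (+1)
  1988: Mon (+2)  1989: Tue (+1)  1990: Wed (+1) ✓  1991: Thu (+1)  1992: Sat (+2)
  1993: Sun (+1)  1994: Mon (+1)  1995: Tue (+1)  1996: Thu (+2)  1997: Fri (+1)
  1998: Sat (+1)  1999: Sun (+1)  2000: Tue (+2)  2001: Wed (+1) ✓
Wednesday years: 1973, 1979, 1984, 1990, 2001 — 5 in total.

5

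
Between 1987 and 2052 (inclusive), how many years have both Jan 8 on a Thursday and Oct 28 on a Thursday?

Check each year's weekday for Jan 8 and Oct 28:
  1987: Thu/Wed  1988: Fri/Fri  1989: Sun/Sat  1990: Mon/Sun  1991: Tue/Mon  1992: Wed/Wed  1993: Fri/Thu  1994: Sat/Fri  1995: Sun/Sat  1996: Mon/Mon  1997: Wed/Tue  1998: Thu/Wed  1999: Fri/Thu  2000: Sat/Sat  …(38 more)…  2039: Sat/Fri  2040: Sun/Sun  2041: Tue/Mon  2042: Wed/Tue  2043: Thu/Wed  2044: Fri/Fri  2045: Sun/Sat  2046: Mon/Sun  2047: Tue/Mon  2048: Wed/Wed  2049: Fri/Thu  2050: Sat/Fri  2051: Sun/Sat  2052: Mon/Mon
Both conditions hold in: 2004, 2032 — 2.

2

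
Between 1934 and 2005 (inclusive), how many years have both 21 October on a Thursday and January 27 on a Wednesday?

Check each year's weekday for 21 October and January 27:
  1934: Sun/Sat  1935: Mon/Sun  1936: Wed/Mon  1937: Thu/Wed ✓  1938: Fri/Thu  1939: Sat/Fri  1940: Mon/Sat  1941: Tue/Mon  1942: Wed/Tue  1943: Thu/Wed ✓  1944: Sat/Thu  1945: Sun/Sat  1946: Mon/Sun  1947: Tue/Mon  …(44 more)…  1992: Wed/Mon  1993: Thu/Wed ✓  1994: Fri/Thu  1995: Sat/Fri  1996: Mon/Sat  1997: Tue/Mon  1998: Wed/Tue  1999: Thu/Wed ✓  2000: Sat/Thu  2001: Sun/Sat  2002: Mon/Sun  2003: Tue/Mon  2004: Thu/Tue  2005: Fri/Thu
Both conditions hold in: 1937, 1943, 1954, 1965, 1971, 1982, 1993, 1999 — 8.

8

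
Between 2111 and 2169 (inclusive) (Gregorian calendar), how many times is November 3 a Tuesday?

9

Track November 3's weekday year by year (advancing +1, or +2 across a Feb 29):
  2111: Tue ✓  2112: Thu (+2)  2113: Fri (+1)  2114: Sat (+1)  2115: Sun (+1)
  2116: Tue (+2) ✓  2117: Wed (+1)  2118: Thu (+1)  2119: Fri (+1)  2120: Sun (+2)
  2121: Mon (+1)  2122: Tue (+1) ✓  2123: Wed (+1)  2124: Fri (+2)  … (31 more years) …
  2156: Wed (+2)  2157: Thu (+1)  2158: Fri (+1)  2159: Sat (+1)  2160: Mon (+2)
  2161: Tue (+1) ✓  2162: Wed (+1)  2163: Thu (+1)  2164: Sat (+2)  2165: Sun (+1)
  2166: Mon (+1)  2167: Tue (+1) ✓  2168: Thu (+2)  2169: Fri (+1)
Tuesday years: 2111, 2116, 2122, 2133, 2139, 2144, 2150, 2161, 2167 — 9 in total.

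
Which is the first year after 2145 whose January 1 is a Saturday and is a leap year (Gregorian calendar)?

2152

Jan 1 advances by 2 weekdays after a leap year and by 1 after a common year.
2145: Jan 1 is Friday.
2146: Saturday
2147: Sunday
2148: Monday (leap)
2149: Wednesday
2150: Thursday
2151: Friday
2152: Saturday (leap)
2152 begins on a Saturday and is a leap year.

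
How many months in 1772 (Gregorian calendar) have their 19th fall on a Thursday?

Check the 19th of each month of 1772: Jan 19: Sun, Feb 19: Wed, Mar 19: Thu, Apr 19: Sun, May 19: Tue, Jun 19: Fri, Jul 19: Sun, Aug 19: Wed, Sep 19: Sat, Oct 19: Mon, Nov 19: Thu, Dec 19: Sat.
Thursday occurs in March, November — 2 months.

2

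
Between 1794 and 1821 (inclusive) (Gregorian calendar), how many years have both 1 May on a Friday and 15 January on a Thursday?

4

Check each year's weekday for 1 May and 15 January:
  1794: Thu/Wed  1795: Fri/Thu ✓  1796: Sun/Fri  1797: Mon/Sun  1798: Tue/Mon  1799: Wed/Tue  1800: Thu/Wed  1801: Fri/Thu ✓  1802: Sat/Fri  1803: Sun/Sat  1804: Tue/Sun  1805: Wed/Tue  1806: Thu/Wed  1807: Fri/Thu ✓  1808: Sun/Fri  1809: Mon/Sun  1810: Tue/Mon  1811: Wed/Tue  1812: Fri/Wed  1813: Sat/Fri  1814: Sun/Sat  1815: Mon/Sun  1816: Wed/Mon  1817: Thu/Wed  1818: Fri/Thu ✓  1819: Sat/Fri  1820: Mon/Sat  1821: Tue/Mon
Both conditions hold in: 1795, 1801, 1807, 1818 — 4.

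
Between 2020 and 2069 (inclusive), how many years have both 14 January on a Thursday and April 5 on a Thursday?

0

Check each year's weekday for 14 January and April 5:
  2020: Tue/Sun  2021: Thu/Mon  2022: Fri/Tue  2023: Sat/Wed  2024: Sun/Fri  2025: Tue/Sat  2026: Wed/Sun  2027: Thu/Mon  2028: Fri/Wed  2029: Sun/Thu  2030: Mon/Fri  2031: Tue/Sat  2032: Wed/Mon  2033: Fri/Tue  …(22 more)…  2056: Fri/Wed  2057: Sun/Thu  2058: Mon/Fri  2059: Tue/Sat  2060: Wed/Mon  2061: Fri/Tue  2062: Sat/Wed  2063: Sun/Thu  2064: Mon/Sat  2065: Wed/Sun  2066: Thu/Mon  2067: Fri/Tue  2068: Sat/Thu  2069: Mon/Fri
Both conditions hold in: no year — 0.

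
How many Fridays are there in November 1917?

5

November 1917 has 30 days and begins on Thursday.
The first Friday is November 2.
Fridays fall on 2, 9, 16, 23, 30 — that's 5.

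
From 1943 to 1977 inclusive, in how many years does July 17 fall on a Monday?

5

Track July 17's weekday year by year (advancing +1, or +2 across a Feb 29):
  1943: Sat  1944: Mon (+2) ✓  1945: Tue (+1)  1946: Wed (+1)  1947: Thu (+1)
  1948: Sat (+2)  1949: Sun (+1)  1950: Mon (+1) ✓  1951: Tue (+1)  1952: Thu (+2)
  1953: Fri (+1)  1954: Sat (+1)  1955: Sun (+1)  1956: Tue (+2)  … (7 more years) …
  1964: Fri (+2)  1965: Sat (+1)  1966: Sun (+1)  1967: Mon (+1) ✓  1968: Wed (+2)
  1969: Thu (+1)  1970: Fri (+1)  1971: Sat (+1)  1972: Mon (+2) ✓  1973: Tue (+1)
  1974: Wed (+1)  1975: Thu (+1)  1976: Sat (+2)  1977: Sun (+1)
Monday years: 1944, 1950, 1961, 1967, 1972 — 5 in total.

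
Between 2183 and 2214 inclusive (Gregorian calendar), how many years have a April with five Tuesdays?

April has 30 days; it has five Tuesdays when Tuesday falls among the first (month-length − 28) days — i.e. when April 1 is one of Tuesday/Monday.
April 1 by year: 2183:Tue✓ 2184:Thu 2185:Fri 2186:Sat 2187:Sun 2188:Tue✓ 2189:Wed 2190:Thu 2191:Fri 2192:Sun 2193:Mon✓ 2194:Tue✓ 2195:Wed 2196:Fri 2197:Sat 2198:Sun 2199:Mon✓ 2200:Tue✓ 2201:Wed 2202:Thu 2203:Fri 2204:Sun 2205:Mon✓ 2206:Tue✓ 2207:Wed 2208:Fri 2209:Sat 2210:Sun 2211:Mon✓ 2212:Wed 2213:Thu 2214:Fri
Years with five Tuesdays: 2183, 2188, 2193, 2194, 2199, 2200, 2205, 2206, 2211 → 9.

9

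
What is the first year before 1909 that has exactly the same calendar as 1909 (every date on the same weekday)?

Two years share a calendar iff Jan 1 falls on the same weekday and both are leap or both are common. 1909: Jan 1 is Friday, common year.
1908: Jan 1 Wednesday, leap
1907: Jan 1 Tuesday, common
1906: Jan 1 Monday, common
1905: Jan 1 Sunday, common
1904: Jan 1 Friday, leap
1903: Jan 1 Thursday, common
1902: Jan 1 Wednesday, common
1901: Jan 1 Tuesday, common
1900: Jan 1 Monday, common
1899: Jan 1 Sunday, common
1898: Jan 1 Saturday, common
1897: Jan 1 Friday, common
1897 matches on both conditions.

1897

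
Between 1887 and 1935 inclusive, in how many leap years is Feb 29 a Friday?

Leap years in 1887–1935: 11 of them.
Feb 29 weekday advances by 5 (mod 7) from one leap year to the next four years later (or differs when a century non-leap intervenes).
Leap-day weekdays: 1888:Wed 1892:Mon 1896:Sat 1904:Mon 1908:Sat 1912:Thu 1916:Tue 1920:Sun 1924:Fri✓ 1928:Wed 1932:Mon
Friday: 1924 → 1.

1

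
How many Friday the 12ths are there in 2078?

Check the 12th of each month of 2078: Jan 12: Wed, Feb 12: Sat, Mar 12: Sat, Apr 12: Tue, May 12: Thu, Jun 12: Sun, Jul 12: Tue, Aug 12: Fri, Sep 12: Mon, Oct 12: Wed, Nov 12: Sat, Dec 12: Mon.
Friday occurs in August — 1 month.

1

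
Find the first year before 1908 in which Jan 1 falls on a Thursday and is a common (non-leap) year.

Jan 1 advances by 2 weekdays after a leap year and by 1 after a common year.
1908: Jan 1 is Wednesday (leap).
1907: Tuesday
1906: Monday
1905: Sunday
1904: Friday (leap)
1903: Thursday
1903 begins on a Thursday and is a common year.

1903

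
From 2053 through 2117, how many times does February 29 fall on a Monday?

2

Leap years in 2053–2117: 15 of them.
Feb 29 weekday advances by 5 (mod 7) from one leap year to the next four years later (or differs when a century non-leap intervenes).
Leap-day weekdays: 2056:Tue 2060:Sun 2064:Fri 2068:Wed 2072:Mon✓ 2076:Sat 2080:Thu 2084:Tue 2088:Sun 2092:Fri 2096:Wed 2104:Fri 2108:Wed 2112:Mon✓ 2116:Sat
Monday: 2072, 2112 → 2.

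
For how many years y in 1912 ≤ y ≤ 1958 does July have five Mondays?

20

July has 31 days; it has five Mondays when Monday falls among the first (month-length − 28) days — i.e. when July 1 is one of Monday/Sunday/Saturday.
July 1 by year: 1912:Mon✓ 1913:Tue 1914:Wed 1915:Thu 1916:Sat✓ 1917:Sun✓ 1918:Mon✓ 1919:Tue 1920:Thu 1921:Fri 1922:Sat✓ 1923:Sun✓ 1924:Tue 1925:Wed 1926:Thu …(17 more)… 1944:Sat✓ 1945:Sun✓ 1946:Mon✓ 1947:Tue 1948:Thu 1949:Fri 1950:Sat✓ 1951:Sun✓ 1952:Tue 1953:Wed 1954:Thu 1955:Fri 1956:Sun✓ 1957:Mon✓ 1958:Tue
Years with five Mondays: 1912, 1916, 1917, 1918, 1922, 1923, 1928, 1929, 1933, 1934, 1935, 1939, 1940, 1944, 1945, 1946, 1950, 1951, 1956, 1957 → 20.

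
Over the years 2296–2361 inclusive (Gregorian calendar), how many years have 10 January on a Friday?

10

Track 10 January's weekday year by year (advancing +1, or +2 across a Feb 29):
  2296: Fri ✓  2297: Sun (+2)  2298: Mon (+1)  2299: Tue (+1)  2300: Wed (+1)
  2301: Thu (+1)  2302: Fri (+1) ✓  2303: Sat (+1)  2304: Sun (+1)  2305: Tue (+2)
  2306: Wed (+1)  2307: Thu (+1)  2308: Fri (+1) ✓  2309: Sun (+2)  … (38 more years) …
  2348: Sat (+1)  2349: Mon (+2)  2350: Tue (+1)  2351: Wed (+1)  2352: Thu (+1)
  2353: Sat (+2)  2354: Sun (+1)  2355: Mon (+1)  2356: Tue (+1)  2357: Thu (+2)
  2358: Fri (+1) ✓  2359: Sat (+1)  2360: Sun (+1)  2361: Tue (+2)
Friday years: 2296, 2302, 2308, 2313, 2319, 2330, 2336, 2341, 2347, 2358 — 10 in total.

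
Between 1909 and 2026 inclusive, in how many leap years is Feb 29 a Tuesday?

Leap years in 1909–2026: 29 of them.
Feb 29 weekday advances by 5 (mod 7) from one leap year to the next four years later (or differs when a century non-leap intervenes).
Leap-day weekdays: 1912:Thu 1916:Tue✓ 1920:Sun 1924:Fri 1928:Wed 1932:Mon 1936:Sat 1940:Thu 1944:Tue✓ 1948:Sun 1952:Fri 1956:Wed 1960:Mon …(3 more)… 1976:Sun 1980:Fri 1984:Wed 1988:Mon 1992:Sat 1996:Thu 2000:Tue✓ 2004:Sun 2008:Fri 2012:Wed 2016:Mon 2020:Sat 2024:Thu
Tuesday: 1916, 1944, 1972, 2000 → 4.

4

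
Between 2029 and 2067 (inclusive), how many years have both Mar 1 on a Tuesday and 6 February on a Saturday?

Check each year's weekday for Mar 1 and 6 February:
  2029: Thu/Tue  2030: Fri/Wed  2031: Sat/Thu  2032: Mon/Fri  2033: Tue/Sun  2034: Wed/Mon  2035: Thu/Tue  2036: Sat/Wed  2037: Sun/Fri  2038: Mon/Sat  2039: Tue/Sun  2040: Thu/Mon  2041: Fri/Wed  2042: Sat/Thu  …(11 more)…  2054: Sun/Fri  2055: Mon/Sat  2056: Wed/Sun  2057: Thu/Tue  2058: Fri/Wed  2059: Sat/Thu  2060: Mon/Fri  2061: Tue/Sun  2062: Wed/Mon  2063: Thu/Tue  2064: Sat/Wed  2065: Sun/Fri  2066: Mon/Sat  2067: Tue/Sun
Both conditions hold in: 2044 — 1.

1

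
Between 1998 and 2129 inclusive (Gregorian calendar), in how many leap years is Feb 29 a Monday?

4

Leap years in 1998–2129: 32 of them.
Feb 29 weekday advances by 5 (mod 7) from one leap year to the next four years later (or differs when a century non-leap intervenes).
Leap-day weekdays: 2000:Tue 2004:Sun 2008:Fri 2012:Wed 2016:Mon✓ 2020:Sat 2024:Thu 2028:Tue 2032:Sun 2036:Fri 2040:Wed 2044:Mon✓ 2048:Sat …(6 more)… 2076:Sat 2080:Thu 2084:Tue 2088:Sun 2092:Fri 2096:Wed 2104:Fri 2108:Wed 2112:Mon✓ 2116:Sat 2120:Thu 2124:Tue 2128:Sun
Monday: 2016, 2044, 2072, 2112 → 4.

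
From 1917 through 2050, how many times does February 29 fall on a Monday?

5

Leap years in 1917–2050: 33 of them.
Feb 29 weekday advances by 5 (mod 7) from one leap year to the next four years later (or differs when a century non-leap intervenes).
Leap-day weekdays: 1920:Sun 1924:Fri 1928:Wed 1932:Mon✓ 1936:Sat 1940:Thu 1944:Tue 1948:Sun 1952:Fri 1956:Wed 1960:Mon✓ 1964:Sat 1968:Thu …(7 more)… 2000:Tue 2004:Sun 2008:Fri 2012:Wed 2016:Mon✓ 2020:Sat 2024:Thu 2028:Tue 2032:Sun 2036:Fri 2040:Wed 2044:Mon✓ 2048:Sat
Monday: 1932, 1960, 1988, 2016, 2044 → 5.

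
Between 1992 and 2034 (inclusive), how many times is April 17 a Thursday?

6

Track April 17's weekday year by year (advancing +1, or +2 across a Feb 29):
  1992: Fri  1993: Sat (+1)  1994: Sun (+1)  1995: Mon (+1)  1996: Wed (+2)
  1997: Thu (+1) ✓  1998: Fri (+1)  1999: Sat (+1)  2000: Mon (+2)  2001: Tue (+1)
  2002: Wed (+1)  2003: Thu (+1) ✓  2004: Sat (+2)  2005: Sun (+1)  … (15 more years) …
  2021: Sat (+1)  2022: Sun (+1)  2023: Mon (+1)  2024: Wed (+2)  2025: Thu (+1) ✓
  2026: Fri (+1)  2027: Sat (+1)  2028: Mon (+2)  2029: Tue (+1)  2030: Wed (+1)
  2031: Thu (+1) ✓  2032: Sat (+2)  2033: Sun (+1)  2034: Mon (+1)
Thursday years: 1997, 2003, 2008, 2014, 2025, 2031 — 6 in total.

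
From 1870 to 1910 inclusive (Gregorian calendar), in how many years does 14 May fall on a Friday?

Track 14 May's weekday year by year (advancing +1, or +2 across a Feb 29):
  1870: Sat  1871: Sun (+1)  1872: Tue (+2)  1873: Wed (+1)  1874: Thu (+1)
  1875: Fri (+1) ✓  1876: Sun (+2)  1877: Mon (+1)  1878: Tue (+1)  1879: Wed (+1)
  1880: Fri (+2) ✓  1881: Sat (+1)  1882: Sun (+1)  1883: Mon (+1)  … (13 more years) …
  1897: Fri (+1) ✓  1898: Sat (+1)  1899: Sun (+1)  1900: Mon (+1)  1901: Tue (+1)
  1902: Wed (+1)  1903: Thu (+1)  1904: Sat (+2)  1905: Sun (+1)  1906: Mon (+1)
  1907: Tue (+1)  1908: Thu (+2)  1909: Fri (+1) ✓  1910: Sat (+1)
Friday years: 1875, 1880, 1886, 1897, 1909 — 5 in total.

5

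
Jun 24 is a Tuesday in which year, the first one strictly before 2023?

2014

From one year to the next, a fixed date's weekday advances by 1, or by 2 when a Feb 29 lies between the two dates.
2023: June 24 is Saturday.
2022: Friday (−1)
2021: Thursday (−1)
2020: Wednesday (−1)
2019: Monday (−2)
2018: Sunday (−1)
2017: Saturday (−1)
2016: Friday (−1)
2015: Wednesday (−2)
2014: Tuesday (−1)
Jun 24 falls on a Tuesday in 2014.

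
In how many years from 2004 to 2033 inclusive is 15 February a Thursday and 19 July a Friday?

Check each year's weekday for 15 February and 19 July:
  2004: Sun/Mon  2005: Tue/Tue  2006: Wed/Wed  2007: Thu/Thu  2008: Fri/Sat  2009: Sun/Sun  2010: Mon/Mon  2011: Tue/Tue  2012: Wed/Thu  2013: Fri/Fri  2014: Sat/Sat  2015: Sun/Sun  2016: Mon/Tue  2017: Wed/Wed  2018: Thu/Thu  2019: Fri/Fri  2020: Sat/Sun  2021: Mon/Mon  2022: Tue/Tue  2023: Wed/Wed  2024: Thu/Fri ✓  2025: Sat/Sat  2026: Sun/Sun  2027: Mon/Mon  2028: Tue/Wed  2029: Thu/Thu  2030: Fri/Fri  2031: Sat/Sat  2032: Sun/Mon  2033: Tue/Tue
Both conditions hold in: 2024 — 1.

1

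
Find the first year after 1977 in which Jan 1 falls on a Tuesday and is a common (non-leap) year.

1985

Jan 1 advances by 2 weekdays after a leap year and by 1 after a common year.
1977: Jan 1 is Saturday.
1978: Sunday
1979: Monday
1980: Tuesday (leap)
1981: Thursday
1982: Friday
1983: Saturday
1984: Sunday (leap)
1985: Tuesday
1985 begins on a Tuesday and is a common year.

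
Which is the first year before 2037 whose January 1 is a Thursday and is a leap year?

Jan 1 advances by 2 weekdays after a leap year and by 1 after a common year.
2037: Jan 1 is Thursday.
2036: Tuesday (leap)
2035: Monday
2034: Sunday
2033: Saturday
2032: Thursday (leap)
2032 begins on a Thursday and is a leap year.

2032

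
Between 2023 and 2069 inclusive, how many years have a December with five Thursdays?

December has 31 days; it has five Thursdays when Thursday falls among the first (month-length − 28) days — i.e. when December 1 is one of Thursday/Wednesday/Tuesday.
December 1 by year: 2023:Fri 2024:Sun 2025:Mon 2026:Tue✓ 2027:Wed✓ 2028:Fri 2029:Sat 2030:Sun 2031:Mon 2032:Wed✓ 2033:Thu✓ 2034:Fri 2035:Sat 2036:Mon 2037:Tue✓ …(17 more)… 2055:Wed✓ 2056:Fri 2057:Sat 2058:Sun 2059:Mon 2060:Wed✓ 2061:Thu✓ 2062:Fri 2063:Sat 2064:Mon 2065:Tue✓ 2066:Wed✓ 2067:Thu✓ 2068:Sat 2069:Sun
Years with five Thursdays: 2026, 2027, 2032, 2033, 2037, 2038, 2039, 2043, 2044, 2048, 2049, 2050, 2054, 2055, 2060, 2061, 2065, 2066, 2067 → 19.

19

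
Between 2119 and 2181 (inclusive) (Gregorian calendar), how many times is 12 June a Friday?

9

Track 12 June's weekday year by year (advancing +1, or +2 across a Feb 29):
  2119: Mon  2120: Wed (+2)  2121: Thu (+1)  2122: Fri (+1) ✓  2123: Sat (+1)
  2124: Mon (+2)  2125: Tue (+1)  2126: Wed (+1)  2127: Thu (+1)  2128: Sat (+2)
  2129: Sun (+1)  2130: Mon (+1)  2131: Tue (+1)  2132: Thu (+2)  … (35 more years) …
  2168: Sun (+2)  2169: Mon (+1)  2170: Tue (+1)  2171: Wed (+1)  2172: Fri (+2) ✓
  2173: Sat (+1)  2174: Sun (+1)  2175: Mon (+1)  2176: Wed (+2)  2177: Thu (+1)
  2178: Fri (+1) ✓  2179: Sat (+1)  2180: Mon (+2)  2181: Tue (+1)
Friday years: 2122, 2133, 2139, 2144, 2150, 2161, 2167, 2172, 2178 — 9 in total.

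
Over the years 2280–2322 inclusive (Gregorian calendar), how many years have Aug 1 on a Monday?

Track Aug 1's weekday year by year (advancing +1, or +2 across a Feb 29):
  2280: Sun  2281: Mon (+1) ✓  2282: Tue (+1)  2283: Wed (+1)  2284: Fri (+2)
  2285: Sat (+1)  2286: Sun (+1)  2287: Mon (+1) ✓  2288: Wed (+2)  2289: Thu (+1)
  2290: Fri (+1)  2291: Sat (+1)  2292: Mon (+2) ✓  2293: Tue (+1)  … (15 more years) …
  2309: Sun (+1)  2310: Mon (+1) ✓  2311: Tue (+1)  2312: Thu (+2)  2313: Fri (+1)
  2314: Sat (+1)  2315: Sun (+1)  2316: Tue (+2)  2317: Wed (+1)  2318: Thu (+1)
  2319: Fri (+1)  2320: Sun (+2)  2321: Mon (+1) ✓  2322: Tue (+1)
Monday years: 2281, 2287, 2292, 2298, 2304, 2310, 2321 — 7 in total.

7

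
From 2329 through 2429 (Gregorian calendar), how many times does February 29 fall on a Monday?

4

Leap years in 2329–2429: 25 of them.
Feb 29 weekday advances by 5 (mod 7) from one leap year to the next four years later (or differs when a century non-leap intervenes).
Leap-day weekdays: 2332:Mon✓ 2336:Sat 2340:Thu 2344:Tue 2348:Sun 2352:Fri 2356:Wed 2360:Mon✓ 2364:Sat 2368:Thu 2372:Tue 2376:Sun 2380:Fri 2384:Wed 2388:Mon✓ 2392:Sat 2396:Thu 2400:Tue 2404:Sun 2408:Fri 2412:Wed 2416:Mon✓ 2420:Sat 2424:Thu 2428:Tue
Monday: 2332, 2360, 2388, 2416 → 4.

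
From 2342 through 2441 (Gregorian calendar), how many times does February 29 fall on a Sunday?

4

Leap years in 2342–2441: 25 of them.
Feb 29 weekday advances by 5 (mod 7) from one leap year to the next four years later (or differs when a century non-leap intervenes).
Leap-day weekdays: 2344:Tue 2348:Sun✓ 2352:Fri 2356:Wed 2360:Mon 2364:Sat 2368:Thu 2372:Tue 2376:Sun✓ 2380:Fri 2384:Wed 2388:Mon 2392:Sat 2396:Thu 2400:Tue 2404:Sun✓ 2408:Fri 2412:Wed 2416:Mon 2420:Sat 2424:Thu 2428:Tue 2432:Sun✓ 2436:Fri 2440:Wed
Sunday: 2348, 2376, 2404, 2432 → 4.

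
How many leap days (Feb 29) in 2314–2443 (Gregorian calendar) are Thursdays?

Leap years in 2314–2443: 32 of them.
Feb 29 weekday advances by 5 (mod 7) from one leap year to the next four years later (or differs when a century non-leap intervenes).
Leap-day weekdays: 2316:Tue 2320:Sun 2324:Fri 2328:Wed 2332:Mon 2336:Sat 2340:Thu✓ 2344:Tue 2348:Sun 2352:Fri 2356:Wed 2360:Mon 2364:Sat …(6 more)… 2392:Sat 2396:Thu✓ 2400:Tue 2404:Sun 2408:Fri 2412:Wed 2416:Mon 2420:Sat 2424:Thu✓ 2428:Tue 2432:Sun 2436:Fri 2440:Wed
Thursday: 2340, 2368, 2396, 2424 → 4.

4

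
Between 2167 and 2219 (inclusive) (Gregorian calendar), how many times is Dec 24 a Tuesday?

8

Track Dec 24's weekday year by year (advancing +1, or +2 across a Feb 29):
  2167: Thu  2168: Sat (+2)  2169: Sun (+1)  2170: Mon (+1)  2171: Tue (+1) ✓
  2172: Thu (+2)  2173: Fri (+1)  2174: Sat (+1)  2175: Sun (+1)  2176: Tue (+2) ✓
  2177: Wed (+1)  2178: Thu (+1)  2179: Fri (+1)  2180: Sun (+2)  … (25 more years) …
  2206: Wed (+1)  2207: Thu (+1)  2208: Sat (+2)  2209: Sun (+1)  2210: Mon (+1)
  2211: Tue (+1) ✓  2212: Thu (+2)  2213: Fri (+1)  2214: Sat (+1)  2215: Sun (+1)
  2216: Tue (+2) ✓  2217: Wed (+1)  2218: Thu (+1)  2219: Fri (+1)
Tuesday years: 2171, 2176, 2182, 2193, 2199, 2205, 2211, 2216 — 8 in total.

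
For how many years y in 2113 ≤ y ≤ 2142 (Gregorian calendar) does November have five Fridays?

9

November has 30 days; it has five Fridays when Friday falls among the first (month-length − 28) days — i.e. when November 1 is one of Friday/Thursday.
November 1 by year: 2113:Wed 2114:Thu✓ 2115:Fri✓ 2116:Sun 2117:Mon 2118:Tue 2119:Wed 2120:Fri✓ 2121:Sat 2122:Sun 2123:Mon 2124:Wed 2125:Thu✓ 2126:Fri✓ 2127:Sat 2128:Mon 2129:Tue 2130:Wed 2131:Thu✓ 2132:Sat 2133:Sun 2134:Mon 2135:Tue 2136:Thu✓ 2137:Fri✓ 2138:Sat 2139:Sun 2140:Tue 2141:Wed 2142:Thu✓
Years with five Fridays: 2114, 2115, 2120, 2125, 2126, 2131, 2136, 2137, 2142 → 9.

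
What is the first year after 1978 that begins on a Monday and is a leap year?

Jan 1 advances by 2 weekdays after a leap year and by 1 after a common year.
1978: Jan 1 is Sunday.
1979: Monday
1980: Tuesday (leap)
1981: Thursday
1982: Friday
1983: Saturday
1984: Sunday (leap)
1985: Tuesday
1986: Wednesday
1987: Thursday
1988: Friday (leap)
1989: Sunday
1990: Monday
1991: Tuesday
1992: Wednesday (leap)
1993: Friday
1994: Saturday
1995: Sunday
1996: Monday (leap)
1996 begins on a Monday and is a leap year.

1996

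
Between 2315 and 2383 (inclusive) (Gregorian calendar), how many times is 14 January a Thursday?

10

Track 14 January's weekday year by year (advancing +1, or +2 across a Feb 29):
  2315: Thu ✓  2316: Fri (+1)  2317: Sun (+2)  2318: Mon (+1)  2319: Tue (+1)
  2320: Wed (+1)  2321: Fri (+2)  2322: Sat (+1)  2323: Sun (+1)  2324: Mon (+1)
  2325: Wed (+2)  2326: Thu (+1) ✓  2327: Fri (+1)  2328: Sat (+1)  … (41 more years) …
  2370: Wed (+1)  2371: Thu (+1) ✓  2372: Fri (+1)  2373: Sun (+2)  2374: Mon (+1)
  2375: Tue (+1)  2376: Wed (+1)  2377: Fri (+2)  2378: Sat (+1)  2379: Sun (+1)
  2380: Mon (+1)  2381: Wed (+2)  2382: Thu (+1) ✓  2383: Fri (+1)
Thursday years: 2315, 2326, 2332, 2337, 2343, 2354, 2360, 2365, 2371, 2382 — 10 in total.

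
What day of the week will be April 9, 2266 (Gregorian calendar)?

January 1, 2266 is a Monday.
April 9 is day 99 of the year, i.e. 98 days after Jan 1.
98 mod 7 = 0, so advance 0 weekdays from Monday: Monday.

Monday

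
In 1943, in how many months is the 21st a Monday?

1

Check the 21st of each month of 1943: Jan 21: Thu, Feb 21: Sun, Mar 21: Sun, Apr 21: Wed, May 21: Fri, Jun 21: Mon, Jul 21: Wed, Aug 21: Sat, Sep 21: Tue, Oct 21: Thu, Nov 21: Sun, Dec 21: Tue.
Monday occurs in June — 1 month.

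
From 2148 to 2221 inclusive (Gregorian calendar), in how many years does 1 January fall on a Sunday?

Track 1 January's weekday year by year (advancing +1, or +2 across a Feb 29):
  2148: Mon  2149: Wed (+2)  2150: Thu (+1)  2151: Fri (+1)  2152: Sat (+1)
  2153: Mon (+2)  2154: Tue (+1)  2155: Wed (+1)  2156: Thu (+1)  2157: Sat (+2)
  2158: Sun (+1) ✓  2159: Mon (+1)  2160: Tue (+1)  2161: Thu (+2)  … (46 more years) …
  2208: Fri (+1)  2209: Sun (+2) ✓  2210: Mon (+1)  2211: Tue (+1)  2212: Wed (+1)
  2213: Fri (+2)  2214: Sat (+1)  2215: Sun (+1) ✓  2216: Mon (+1)  2217: Wed (+2)
  2218: Thu (+1)  2219: Fri (+1)  2220: Sat (+1)  2221: Mon (+2)
Sunday years: 2158, 2164, 2169, 2175, 2186, 2192, 2197, 2204, 2209, 2215 — 10 in total.

10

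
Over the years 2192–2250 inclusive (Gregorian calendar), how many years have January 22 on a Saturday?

Track January 22's weekday year by year (advancing +1, or +2 across a Feb 29):
  2192: Sun  2193: Tue (+2)  2194: Wed (+1)  2195: Thu (+1)  2196: Fri (+1)
  2197: Sun (+2)  2198: Mon (+1)  2199: Tue (+1)  2200: Wed (+1)  2201: Thu (+1)
  2202: Fri (+1)  2203: Sat (+1) ✓  2204: Sun (+1)  2205: Tue (+2)  … (31 more years) …
  2237: Sun (+2)  2238: Mon (+1)  2239: Tue (+1)  2240: Wed (+1)  2241: Fri (+2)
  2242: Sat (+1) ✓  2243: Sun (+1)  2244: Mon (+1)  2245: Wed (+2)  2246: Thu (+1)
  2247: Fri (+1)  2248: Sat (+1) ✓  2249: Mon (+2)  2250: Tue (+1)
Saturday years: 2203, 2214, 2220, 2225, 2231, 2242, 2248 — 7 in total.

7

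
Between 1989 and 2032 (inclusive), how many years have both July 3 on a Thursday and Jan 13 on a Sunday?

Check each year's weekday for July 3 and Jan 13:
  1989: Mon/Fri  1990: Tue/Sat  1991: Wed/Sun  1992: Fri/Mon  1993: Sat/Wed  1994: Sun/Thu  1995: Mon/Fri  1996: Wed/Sat  1997: Thu/Mon  1998: Fri/Tue  1999: Sat/Wed  2000: Mon/Thu  2001: Tue/Sat  2002: Wed/Sun  …(16 more)…  2019: Wed/Sun  2020: Fri/Mon  2021: Sat/Wed  2022: Sun/Thu  2023: Mon/Fri  2024: Wed/Sat  2025: Thu/Mon  2026: Fri/Tue  2027: Sat/Wed  2028: Mon/Thu  2029: Tue/Sat  2030: Wed/Sun  2031: Thu/Mon  2032: Sat/Tue
Both conditions hold in: 2008 — 1.

1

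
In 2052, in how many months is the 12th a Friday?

Check the 12th of each month of 2052: Jan 12: Fri, Feb 12: Mon, Mar 12: Tue, Apr 12: Fri, May 12: Sun, Jun 12: Wed, Jul 12: Fri, Aug 12: Mon, Sep 12: Thu, Oct 12: Sat, Nov 12: Tue, Dec 12: Thu.
Friday occurs in January, April, July — 3 months.

3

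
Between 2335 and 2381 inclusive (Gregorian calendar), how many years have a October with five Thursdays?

October has 31 days; it has five Thursdays when Thursday falls among the first (month-length − 28) days — i.e. when October 1 is one of Thursday/Wednesday/Tuesday.
October 1 by year: 2335:Tue✓ 2336:Thu✓ 2337:Fri 2338:Sat 2339:Sun 2340:Tue✓ 2341:Wed✓ 2342:Thu✓ 2343:Fri 2344:Sun 2345:Mon 2346:Tue✓ 2347:Wed✓ 2348:Fri 2349:Sat …(17 more)… 2367:Sun 2368:Tue✓ 2369:Wed✓ 2370:Thu✓ 2371:Fri 2372:Sun 2373:Mon 2374:Tue✓ 2375:Wed✓ 2376:Fri 2377:Sat 2378:Sun 2379:Mon 2380:Wed✓ 2381:Thu✓
Years with five Thursdays: 2335, 2336, 2340, 2341, 2342, 2346, 2347, 2352, 2353, 2357, 2358, 2359, 2363, 2364, 2368, 2369, 2370, 2374, 2375, 2380, 2381 → 21.

21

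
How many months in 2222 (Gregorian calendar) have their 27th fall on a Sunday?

2

Check the 27th of each month of 2222: Jan 27: Sun, Feb 27: Wed, Mar 27: Wed, Apr 27: Sat, May 27: Mon, Jun 27: Thu, Jul 27: Sat, Aug 27: Tue, Sep 27: Fri, Oct 27: Sun, Nov 27: Wed, Dec 27: Fri.
Sunday occurs in January, October — 2 months.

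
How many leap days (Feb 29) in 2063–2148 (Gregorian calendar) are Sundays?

Leap years in 2063–2148: 21 of them.
Feb 29 weekday advances by 5 (mod 7) from one leap year to the next four years later (or differs when a century non-leap intervenes).
Leap-day weekdays: 2064:Fri 2068:Wed 2072:Mon 2076:Sat 2080:Thu 2084:Tue 2088:Sun✓ 2092:Fri 2096:Wed 2104:Fri 2108:Wed 2112:Mon 2116:Sat 2120:Thu 2124:Tue 2128:Sun✓ 2132:Fri 2136:Wed 2140:Mon 2144:Sat 2148:Thu
Sunday: 2088, 2128 → 2.

2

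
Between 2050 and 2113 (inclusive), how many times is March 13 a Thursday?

Track March 13's weekday year by year (advancing +1, or +2 across a Feb 29):
  2050: Sun  2051: Mon (+1)  2052: Wed (+2)  2053: Thu (+1) ✓  2054: Fri (+1)
  2055: Sat (+1)  2056: Mon (+2)  2057: Tue (+1)  2058: Wed (+1)  2059: Thu (+1) ✓
  2060: Sat (+2)  2061: Sun (+1)  2062: Mon (+1)  2063: Tue (+1)  … (36 more years) …
  2100: Sat (+1)  2101: Sun (+1)  2102: Mon (+1)  2103: Tue (+1)  2104: Thu (+2) ✓
  2105: Fri (+1)  2106: Sat (+1)  2107: Sun (+1)  2108: Tue (+2)  2109: Wed (+1)
  2110: Thu (+1) ✓  2111: Fri (+1)  2112: Sun (+2)  2113: Mon (+1)
Thursday years: 2053, 2059, 2064, 2070, 2081, 2087, 2092, 2098, 2104, 2110 — 10 in total.

10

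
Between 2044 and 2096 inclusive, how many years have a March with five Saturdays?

March has 31 days; it has five Saturdays when Saturday falls among the first (month-length − 28) days — i.e. when March 1 is one of Saturday/Friday/Thursday.
March 1 by year: 2044:Tue 2045:Wed 2046:Thu✓ 2047:Fri✓ 2048:Sun 2049:Mon 2050:Tue 2051:Wed 2052:Fri✓ 2053:Sat✓ 2054:Sun 2055:Mon 2056:Wed 2057:Thu✓ 2058:Fri✓ …(23 more)… 2082:Sun 2083:Mon 2084:Wed 2085:Thu✓ 2086:Fri✓ 2087:Sat✓ 2088:Mon 2089:Tue 2090:Wed 2091:Thu✓ 2092:Sat✓ 2093:Sun 2094:Mon 2095:Tue 2096:Thu✓
Years with five Saturdays: 2046, 2047, 2052, 2053, 2057, 2058, 2059, 2063, 2064, 2068, 2069, 2070, 2074, 2075, 2080, 2081, 2085, 2086, 2087, 2091, 2092, 2096 → 22.

22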